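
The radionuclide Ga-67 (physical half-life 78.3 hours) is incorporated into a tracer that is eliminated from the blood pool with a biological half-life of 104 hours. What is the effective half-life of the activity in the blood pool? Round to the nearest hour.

45 hours

1/t_eff = 1/t_phys + 1/t_biol = 1/78.3 + 1/104 = 0.022387 per hour.
t_eff = 78.3 × 104 / (78.3 + 104) ≈ 44.669 hours.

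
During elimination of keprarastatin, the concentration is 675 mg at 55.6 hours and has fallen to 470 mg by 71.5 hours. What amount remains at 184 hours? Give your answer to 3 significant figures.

Over Δt = 71.5 − 55.6 = 15.9 hours, the level fell by a factor of 675/470 ≈ 1.4362.
n = log₂(1.4362) ≈ 0.52223 half-lives, so t½ = 15.9/0.52223 ≈ 30.447 hours.
From t = 71.5 to t = 184: 470 × (1/2)^((184−71.5)/30.447) ≈ 36.29 mg.

36.3 mg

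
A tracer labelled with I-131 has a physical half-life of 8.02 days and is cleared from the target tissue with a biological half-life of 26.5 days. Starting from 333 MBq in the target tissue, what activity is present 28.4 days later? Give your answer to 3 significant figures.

1/t_eff = 1/t_phys + 1/t_biol = 1/8.02 + 1/26.5 = 0.16242 per day.
t_eff = 8.02 × 26.5 / (8.02 + 26.5) ≈ 6.1567 days.
Remaining = 333 × (1/2)^(28.4/6.1567) = 333 × (1/2)^4.6128 ≈ 13.609 MBq.

13.6 MBq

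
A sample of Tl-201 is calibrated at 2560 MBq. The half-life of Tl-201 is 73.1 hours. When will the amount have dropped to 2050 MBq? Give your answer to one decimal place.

23.4 hours

Fraction remaining = 2050/2560 ≈ 0.80078.
n = log₂(2560/2050) = ln(1.2488)/ln 2 ≈ 0.32052 half-lives.
t = n × t½ = 0.32052 × 73.1 ≈ 23.43 hours.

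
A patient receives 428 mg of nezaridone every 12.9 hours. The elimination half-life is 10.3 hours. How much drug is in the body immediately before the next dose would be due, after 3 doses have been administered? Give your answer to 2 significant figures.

The 3 doses were given 38.7, 25.8, 12.9 hours ago.
Total = 428·(1/2)^(38.7/10.3) + 428·(1/2)^(25.8/10.3) + 428·(1/2)^(12.9/10.3)
      = 31.651 + 75.406 + 179.65 ≈ 286.71 mg.

290 mg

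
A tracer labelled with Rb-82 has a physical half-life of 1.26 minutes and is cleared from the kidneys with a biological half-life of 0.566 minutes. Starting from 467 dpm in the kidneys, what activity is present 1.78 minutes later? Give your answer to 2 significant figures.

20 dpm

1/t_eff = 1/t_phys + 1/t_biol = 1/1.26 + 1/0.566 = 2.5604 per minute.
t_eff = 1.26 × 0.566 / (1.26 + 0.566) ≈ 0.39056 minutes.
Remaining = 467 × (1/2)^(1.78/0.39056) = 467 × (1/2)^4.5576 ≈ 19.831 dpm.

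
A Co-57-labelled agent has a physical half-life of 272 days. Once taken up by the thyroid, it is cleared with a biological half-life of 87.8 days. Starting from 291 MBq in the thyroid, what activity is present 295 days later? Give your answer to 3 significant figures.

1/t_eff = 1/t_phys + 1/t_biol = 1/272 + 1/87.8 = 0.015066 per day.
t_eff = 272 × 87.8 / (272 + 87.8) ≈ 66.375 days.
Remaining = 291 × (1/2)^(295/66.375) = 291 × (1/2)^4.4445 ≈ 13.365 MBq.

13.4 MBq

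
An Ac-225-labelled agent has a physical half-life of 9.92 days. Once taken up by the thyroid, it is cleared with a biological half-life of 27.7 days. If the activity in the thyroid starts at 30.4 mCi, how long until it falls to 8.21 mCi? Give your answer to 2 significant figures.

14 days

1/t_eff = 1/t_phys + 1/t_biol = 1/9.92 + 1/27.7 = 0.13691 per day.
t_eff = 9.92 × 27.7 / (9.92 + 27.7) ≈ 7.3042 days.
n = log₂(30.4/8.21) ≈ 1.8886; t = 1.8886 × 7.3042 ≈ 13.795 days.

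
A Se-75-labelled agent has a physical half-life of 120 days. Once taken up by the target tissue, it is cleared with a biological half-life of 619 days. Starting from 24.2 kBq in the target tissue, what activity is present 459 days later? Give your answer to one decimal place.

1/t_eff = 1/t_phys + 1/t_biol = 1/120 + 1/619 = 0.0099488 per day.
t_eff = 120 × 619 / (120 + 619) ≈ 100.51 days.
Remaining = 24.2 × (1/2)^(459/100.51) = 24.2 × (1/2)^4.5665 ≈ 1.0213 kBq.

1.0 kBq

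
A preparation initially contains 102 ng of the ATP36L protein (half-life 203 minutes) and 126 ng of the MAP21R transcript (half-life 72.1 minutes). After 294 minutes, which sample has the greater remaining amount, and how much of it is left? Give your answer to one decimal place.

ATP36L protein, 37.4 ng

ATP36L protein: 102 × (1/2)^1.4483 ≈ 37.379 ng.
MAP21R transcript: 126 × (1/2)^4.0777 ≈ 7.4622 ng.
ATP36L protein has more remaining, at ≈ 37.379 ng.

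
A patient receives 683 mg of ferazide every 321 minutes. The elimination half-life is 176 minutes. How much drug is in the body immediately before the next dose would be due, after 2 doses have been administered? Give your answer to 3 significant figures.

The 2 doses were given 642, 321 minutes ago.
Total = 683·(1/2)^(642/176) + 683·(1/2)^(321/176)
      = 54.494 + 192.92 ≈ 247.42 mg.

247 mg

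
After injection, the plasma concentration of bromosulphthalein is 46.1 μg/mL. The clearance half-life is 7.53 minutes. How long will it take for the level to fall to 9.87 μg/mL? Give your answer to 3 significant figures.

16.7 minutes

Fraction remaining = 9.87/46.1 ≈ 0.2141.
n = log₂(46.1/9.87) = ln(4.6707)/ln 2 ≈ 2.2236 half-lives.
t = n × t½ = 2.2236 × 7.53 ≈ 16.744 minutes.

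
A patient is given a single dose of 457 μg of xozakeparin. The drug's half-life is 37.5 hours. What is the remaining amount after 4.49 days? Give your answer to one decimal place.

Convert the elapsed time: 4.49 days = 107.76 hours.
Number of half-lives: n = 107.76/37.5 ≈ 2.8736.
Remaining = 457 × (1/2)^2.8736 = 457 × 0.13645 ≈ 62.356 μg.

62.4 μg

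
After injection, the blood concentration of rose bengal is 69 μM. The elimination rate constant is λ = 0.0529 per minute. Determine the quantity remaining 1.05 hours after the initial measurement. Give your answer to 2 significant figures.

2.5 μM

t½ = ln 2 / λ = 0.69315 / 0.0529 ≈ 13.103 minutes.
Convert the elapsed time: 1.05 hours = 63 minutes.
Number of half-lives: n = 63/13.103 ≈ 4.8081.
Remaining = 69 × (1/2)^4.8081 = 69 × 0.035697 ≈ 2.4631 μM.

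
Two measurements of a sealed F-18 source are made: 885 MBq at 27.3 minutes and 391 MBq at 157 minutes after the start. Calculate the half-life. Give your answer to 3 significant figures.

Over Δt = 157 − 27.3 = 129.7 minutes, the level fell by a factor of 885/391 ≈ 2.2634.
n = log₂(2.2634) ≈ 1.1785 half-lives, so t½ = 129.7/1.1785 ≈ 110.05 minutes.

110 minutes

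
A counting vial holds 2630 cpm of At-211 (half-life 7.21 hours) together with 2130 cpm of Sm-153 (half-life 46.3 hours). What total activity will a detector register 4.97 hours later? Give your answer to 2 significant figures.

3600 cpm

At-211: 2630 × (1/2)^(4.97/7.21) = 2630 × (1/2)^0.68932 ≈ 1631 cpm.
Sm-153: 2130 × (1/2)^(4.97/46.3) = 2130 × (1/2)^0.10734 ≈ 1977.3 cpm.
Total = 1631 + 1977.3 ≈ 3608.3 cpm.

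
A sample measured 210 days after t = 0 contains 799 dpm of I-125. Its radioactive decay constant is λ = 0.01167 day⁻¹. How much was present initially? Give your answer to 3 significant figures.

t½ = ln 2 / λ = 0.69315 / 0.01167 ≈ 59.396 days.
Number of half-lives elapsed: n = 210/59.396 ≈ 3.5356.
A₀ = A × 2^n = 799 × 2^3.5356 = 799 × 11.596 ≈ 9265.6 dpm.

9270 dpm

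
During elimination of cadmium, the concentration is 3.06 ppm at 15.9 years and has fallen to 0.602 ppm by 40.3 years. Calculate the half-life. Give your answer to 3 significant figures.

10.4 years

Over Δt = 40.3 − 15.9 = 24.4 years, the level fell by a factor of 3.06/0.602 ≈ 5.0831.
n = log₂(5.0831) ≈ 2.3457 half-lives, so t½ = 24.4/2.3457 ≈ 10.402 years.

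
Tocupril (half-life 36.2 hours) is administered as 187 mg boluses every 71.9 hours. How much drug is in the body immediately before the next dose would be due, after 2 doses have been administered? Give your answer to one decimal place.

59.1 mg

The 2 doses were given 143.8, 71.9 hours ago.
Total = 187·(1/2)^(143.8/36.2) + 187·(1/2)^(71.9/36.2)
      = 11.913 + 47.2 ≈ 59.113 mg.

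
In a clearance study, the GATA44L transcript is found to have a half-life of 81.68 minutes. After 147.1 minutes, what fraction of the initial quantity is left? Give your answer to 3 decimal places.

0.287

n = 147.1/81.68 ≈ 1.8009 half-lives.
Fraction remaining = (1/2)^1.8009 ≈ 0.28699.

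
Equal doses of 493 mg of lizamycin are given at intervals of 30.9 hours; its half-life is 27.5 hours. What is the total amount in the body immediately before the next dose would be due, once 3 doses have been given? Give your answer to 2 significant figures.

380 mg

The 3 doses were given 92.7, 61.8, 30.9 hours ago.
Total = 493·(1/2)^(92.7/27.5) + 493·(1/2)^(61.8/27.5) + 493·(1/2)^(30.9/27.5)
      = 47.654 + 103.84 + 226.26 ≈ 377.75 mg.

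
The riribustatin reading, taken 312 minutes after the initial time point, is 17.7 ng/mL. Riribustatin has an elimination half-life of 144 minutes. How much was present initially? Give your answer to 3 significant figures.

Number of half-lives elapsed: n = 312/144 ≈ 2.1667.
A₀ = A × 2^n = 17.7 × 2^2.1667 = 17.7 × 4.4898 ≈ 79.47 ng/mL.

79.5 ng/mL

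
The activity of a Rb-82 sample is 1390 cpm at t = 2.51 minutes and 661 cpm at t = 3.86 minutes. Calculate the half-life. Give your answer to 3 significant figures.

1.26 minutes

Over Δt = 3.86 − 2.51 = 1.35 minutes, the level fell by a factor of 1390/661 ≈ 2.1029.
n = log₂(2.1029) ≈ 1.0724 half-lives, so t½ = 1.35/1.0724 ≈ 1.2589 minutes.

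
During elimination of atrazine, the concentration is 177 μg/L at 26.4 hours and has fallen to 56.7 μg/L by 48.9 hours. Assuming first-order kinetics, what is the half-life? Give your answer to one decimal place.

13.7 hours

Over Δt = 48.9 − 26.4 = 22.5 hours, the level fell by a factor of 177/56.7 ≈ 3.1217.
n = log₂(3.1217) ≈ 1.6423 half-lives, so t½ = 22.5/1.6423 ≈ 13.7 hours.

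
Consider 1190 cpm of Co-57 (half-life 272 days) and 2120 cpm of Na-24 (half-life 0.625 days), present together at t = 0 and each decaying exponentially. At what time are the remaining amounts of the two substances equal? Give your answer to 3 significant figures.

0.522 days

Set 1190·(1/2)^(t/272) = 2120·(1/2)^(t/0.625).
Taking log₂: log₂(1190/2120) = t·(1/272 − 1/0.625).
log₂(0.56132) = -0.8331; 1/272 − 1/0.625 = -1.5963.
t = -0.8331 / -1.5963 ≈ 0.52189 days.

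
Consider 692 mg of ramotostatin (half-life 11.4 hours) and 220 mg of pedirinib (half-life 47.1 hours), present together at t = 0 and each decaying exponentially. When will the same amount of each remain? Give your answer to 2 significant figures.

Set 692·(1/2)^(t/11.4) = 220·(1/2)^(t/47.1).
Taking log₂: log₂(692/220) = t·(1/11.4 − 1/47.1).
log₂(3.1455) = 1.6533; 1/11.4 − 1/47.1 = 0.066488.
t = 1.6533 / 0.066488 ≈ 24.866 hours.

25 hours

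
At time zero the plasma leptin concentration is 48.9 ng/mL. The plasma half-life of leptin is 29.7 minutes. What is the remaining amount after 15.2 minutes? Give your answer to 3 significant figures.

34.3 ng/mL

Number of half-lives: n = 15.2/29.7 ≈ 0.51178.
Remaining = 48.9 × (1/2)^0.51178 = 48.9 × 0.70135 ≈ 34.296 ng/mL.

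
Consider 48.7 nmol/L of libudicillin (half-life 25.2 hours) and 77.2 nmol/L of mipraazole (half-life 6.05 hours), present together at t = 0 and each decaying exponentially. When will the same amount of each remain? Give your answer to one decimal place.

5.3 hours

Set 48.7·(1/2)^(t/25.2) = 77.2·(1/2)^(t/6.05).
Taking log₂: log₂(48.7/77.2) = t·(1/25.2 − 1/6.05).
log₂(0.63083) = -0.66468; 1/25.2 − 1/6.05 = -0.12561.
t = -0.66468 / -0.12561 ≈ 5.2917 hours.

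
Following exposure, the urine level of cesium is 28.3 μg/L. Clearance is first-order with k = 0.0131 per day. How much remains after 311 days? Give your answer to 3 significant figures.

0.481 μg/L

t½ = ln 2 / k = 0.69315 / 0.0131 ≈ 52.912 days.
Number of half-lives: n = 311/52.912 ≈ 5.8777.
Remaining = 28.3 × (1/2)^5.8777 = 28.3 × 0.017008 ≈ 0.48131 μg/L.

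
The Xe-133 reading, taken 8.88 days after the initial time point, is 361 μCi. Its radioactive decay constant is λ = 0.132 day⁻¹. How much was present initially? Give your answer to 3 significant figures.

t½ = ln 2 / λ = 0.69315 / 0.132 ≈ 5.2511 days.
Number of half-lives elapsed: n = 8.88/5.2511 ≈ 1.6911.
A₀ = A × 2^n = 361 × 2^1.6911 = 361 × 3.229 ≈ 1165.7 μCi.

1170 μCi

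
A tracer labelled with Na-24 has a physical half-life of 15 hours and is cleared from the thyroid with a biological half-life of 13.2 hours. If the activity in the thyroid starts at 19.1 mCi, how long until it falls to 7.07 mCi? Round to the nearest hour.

10 hours

1/t_eff = 1/t_phys + 1/t_biol = 1/15 + 1/13.2 = 0.14242 per hour.
t_eff = 15 × 13.2 / (15 + 13.2) ≈ 7.0213 hours.
n = log₂(19.1/7.07) ≈ 1.4338; t = 1.4338 × 7.0213 ≈ 10.067 hours.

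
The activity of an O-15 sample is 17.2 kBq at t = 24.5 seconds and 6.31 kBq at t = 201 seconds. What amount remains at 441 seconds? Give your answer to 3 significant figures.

1.61 kBq

Over Δt = 201 − 24.5 = 176.5 seconds, the level fell by a factor of 17.2/6.31 ≈ 2.7258.
n = log₂(2.7258) ≈ 1.4467 half-lives, so t½ = 176.5/1.4467 ≈ 122 seconds.
From t = 201 to t = 441: 6.31 × (1/2)^((441−201)/122) ≈ 1.6138 kBq.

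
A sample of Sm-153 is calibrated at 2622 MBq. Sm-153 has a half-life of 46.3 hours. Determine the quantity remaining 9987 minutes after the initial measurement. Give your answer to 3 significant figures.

Convert the elapsed time: 9987 minutes = 166.45 hours.
Number of half-lives: n = 166.45/46.3 ≈ 3.595.
Remaining = 2622 × (1/2)^3.595 = 2622 × 0.082754 ≈ 216.98 MBq.

217 MBq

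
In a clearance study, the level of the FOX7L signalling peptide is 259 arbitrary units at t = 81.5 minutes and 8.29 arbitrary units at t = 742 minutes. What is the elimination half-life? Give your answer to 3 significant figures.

Over Δt = 742 − 81.5 = 660.5 minutes, the level fell by a factor of 259/8.29 ≈ 31.242.
n = log₂(31.242) ≈ 4.9654 half-lives, so t½ = 660.5/4.9654 ≈ 133.02 minutes.

133 minutes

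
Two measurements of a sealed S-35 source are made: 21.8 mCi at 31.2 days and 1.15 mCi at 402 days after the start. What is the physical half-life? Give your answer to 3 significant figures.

87.4 days

Over Δt = 402 − 31.2 = 370.8 days, the level fell by a factor of 21.8/1.15 ≈ 18.957.
n = log₂(18.957) ≈ 4.2446 half-lives, so t½ = 370.8/4.2446 ≈ 87.358 days.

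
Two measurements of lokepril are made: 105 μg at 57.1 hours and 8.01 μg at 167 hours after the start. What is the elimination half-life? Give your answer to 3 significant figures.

29.6 hours

Over Δt = 167 − 57.1 = 109.9 hours, the level fell by a factor of 105/8.01 ≈ 13.109.
n = log₂(13.109) ≈ 3.7124 half-lives, so t½ = 109.9/3.7124 ≈ 29.603 hours.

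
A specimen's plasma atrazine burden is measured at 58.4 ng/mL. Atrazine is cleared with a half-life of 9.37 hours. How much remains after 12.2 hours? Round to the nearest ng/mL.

24 ng/mL

Number of half-lives: n = 12.2/9.37 ≈ 1.302.
Remaining = 58.4 × (1/2)^1.302 = 58.4 × 0.40556 ≈ 23.684 ng/mL.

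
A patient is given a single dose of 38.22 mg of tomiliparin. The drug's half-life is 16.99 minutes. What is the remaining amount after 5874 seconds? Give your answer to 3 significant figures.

0.704 mg

Convert the elapsed time: 5874 seconds = 97.9 minutes.
Number of half-lives: n = 97.9/16.99 ≈ 5.7622.
Remaining = 38.22 × (1/2)^5.7622 = 38.22 × 0.018425 ≈ 0.70419 mg.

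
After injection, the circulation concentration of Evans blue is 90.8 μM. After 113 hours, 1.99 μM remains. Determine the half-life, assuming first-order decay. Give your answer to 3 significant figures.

20.5 hours

A/A₀ = 1.99/90.8 ≈ 0.021916.
n = log₂(45.628) ≈ 5.5119 half-lives elapsed in 113 hours.
t½ = 113/5.5119 ≈ 20.501 hours.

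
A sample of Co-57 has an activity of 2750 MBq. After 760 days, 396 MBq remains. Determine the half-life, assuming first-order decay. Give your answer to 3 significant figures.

272 days

A/A₀ = 396/2750 ≈ 0.144.
n = log₂(6.9444) ≈ 2.7959 half-lives elapsed in 760 days.
t½ = 760/2.7959 ≈ 271.83 days.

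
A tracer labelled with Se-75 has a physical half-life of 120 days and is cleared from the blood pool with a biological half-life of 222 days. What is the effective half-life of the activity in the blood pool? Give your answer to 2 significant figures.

78 days

1/t_eff = 1/t_phys + 1/t_biol = 1/120 + 1/222 = 0.012838 per day.
t_eff = 120 × 222 / (120 + 222) ≈ 77.895 days.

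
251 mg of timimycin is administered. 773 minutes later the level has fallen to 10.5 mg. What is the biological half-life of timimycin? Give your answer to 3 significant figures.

A/A₀ = 10.5/251 ≈ 0.041833.
n = log₂(23.905) ≈ 4.5792 half-lives elapsed in 773 minutes.
t½ = 773/4.5792 ≈ 168.81 minutes.

169 minutes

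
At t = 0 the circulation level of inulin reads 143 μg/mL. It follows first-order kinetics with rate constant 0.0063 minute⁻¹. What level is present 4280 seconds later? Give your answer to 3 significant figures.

91.2 μg/mL

t½ = ln 2 / λ = 0.69315 / 0.0063 ≈ 110.02 minutes.
Convert the elapsed time: 4280 seconds = 71.3333 minutes.
Number of half-lives: n = 71.3333/110.02 ≈ 0.64835.
Remaining = 143 × (1/2)^0.64835 = 143 × 0.63801 ≈ 91.236 μg/mL.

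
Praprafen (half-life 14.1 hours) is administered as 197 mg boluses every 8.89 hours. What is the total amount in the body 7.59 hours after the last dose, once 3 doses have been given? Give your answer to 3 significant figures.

The 3 doses were given 25.37, 16.48, 7.59 hours ago.
Total = 197·(1/2)^(25.37/14.1) + 197·(1/2)^(16.48/14.1) + 197·(1/2)^(7.59/14.1)
      = 56.601 + 87.624 + 135.65 ≈ 279.88 mg.

280 mg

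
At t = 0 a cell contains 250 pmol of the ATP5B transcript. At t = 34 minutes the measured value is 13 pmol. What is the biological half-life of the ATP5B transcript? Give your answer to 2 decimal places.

A/A₀ = 13/250 ≈ 0.052.
n = log₂(19.231) ≈ 4.2653 half-lives elapsed in 34 minutes.
t½ = 34/4.2653 ≈ 7.9712 minutes.

7.97 minutes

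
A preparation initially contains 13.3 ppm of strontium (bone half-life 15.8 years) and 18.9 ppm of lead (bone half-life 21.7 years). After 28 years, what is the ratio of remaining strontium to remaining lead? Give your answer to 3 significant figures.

strontium: 13.3 × (1/2)^(28/15.8) = 13.3 × (1/2)^1.7722 ≈ 3.8939 ppm.
lead: 18.9 × (1/2)^(28/21.7) = 18.9 × (1/2)^1.2903 ≈ 7.7274 ppm.
Ratio ≈ 3.8939 / 7.7274 ≈ 0.5039.

0.504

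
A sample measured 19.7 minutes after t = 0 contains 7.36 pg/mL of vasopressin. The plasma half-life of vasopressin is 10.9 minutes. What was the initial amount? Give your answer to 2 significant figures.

26 pg/mL

Number of half-lives elapsed: n = 19.7/10.9 ≈ 1.8073.
A₀ = A × 2^n = 7.36 × 2^1.8073 = 7.36 × 3.5 ≈ 25.76 pg/mL.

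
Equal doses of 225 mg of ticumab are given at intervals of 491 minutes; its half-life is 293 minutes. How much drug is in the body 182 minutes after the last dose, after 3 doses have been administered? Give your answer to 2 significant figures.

210 mg

The 3 doses were given 1164, 673, 182 minutes ago.
Total = 225·(1/2)^(1164/293) + 225·(1/2)^(673/293) + 225·(1/2)^(182/293)
      = 14.331 + 45.787 + 146.28 ≈ 206.4 mg.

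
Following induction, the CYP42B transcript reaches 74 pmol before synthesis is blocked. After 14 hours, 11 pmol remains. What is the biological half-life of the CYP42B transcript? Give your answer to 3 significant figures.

A/A₀ = 11/74 ≈ 0.14865.
n = log₂(6.7273) ≈ 2.75 half-lives elapsed in 14 hours.
t½ = 14/2.75 ≈ 5.0909 hours.

5.09 hours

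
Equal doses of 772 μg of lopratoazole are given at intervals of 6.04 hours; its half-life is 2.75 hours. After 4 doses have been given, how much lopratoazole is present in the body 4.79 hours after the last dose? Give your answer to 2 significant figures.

The 4 doses were given 22.91, 16.87, 10.83, 4.79 hours ago.
Total = 772·(1/2)^(22.91/2.75) + 772·(1/2)^(16.87/2.75) + 772·(1/2)^(10.83/2.75) + 772·(1/2)^(4.79/2.75)
      = 2.3975 + 10.988 + 50.362 + 230.82 ≈ 294.57 μg.

290 μg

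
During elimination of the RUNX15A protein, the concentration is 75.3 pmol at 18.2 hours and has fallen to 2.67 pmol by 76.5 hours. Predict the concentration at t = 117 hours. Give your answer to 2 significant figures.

Over Δt = 76.5 − 18.2 = 58.3 hours, the level fell by a factor of 75.3/2.67 ≈ 28.202.
n = log₂(28.202) ≈ 4.8177 half-lives, so t½ = 58.3/4.8177 ≈ 12.101 hours.
From t = 76.5 to t = 117: 2.67 × (1/2)^((117−76.5)/12.101) ≈ 0.26244 pmol.

0.26 pmol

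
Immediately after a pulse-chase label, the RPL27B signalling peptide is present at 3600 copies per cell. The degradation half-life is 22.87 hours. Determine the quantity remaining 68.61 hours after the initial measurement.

Elapsed time is 3 half-lives (68.61/22.87).
Each half-life halves the amount: 3600 × (1/2)^3 = 3600/8 = 450 copies per cell.

450 copies per cell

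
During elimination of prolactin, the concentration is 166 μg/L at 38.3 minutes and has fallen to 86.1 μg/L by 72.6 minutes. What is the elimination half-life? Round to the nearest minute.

36 minutes

Over Δt = 72.6 − 38.3 = 34.3 minutes, the level fell by a factor of 166/86.1 ≈ 1.928.
n = log₂(1.928) ≈ 0.9471 half-lives, so t½ = 34.3/0.9471 ≈ 36.216 minutes.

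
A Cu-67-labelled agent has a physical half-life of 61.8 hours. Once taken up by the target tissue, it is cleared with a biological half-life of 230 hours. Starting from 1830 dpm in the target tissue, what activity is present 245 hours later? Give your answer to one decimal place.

1/t_eff = 1/t_phys + 1/t_biol = 1/61.8 + 1/230 = 0.020529 per hour.
t_eff = 61.8 × 230 / (61.8 + 230) ≈ 48.711 hours.
Remaining = 1830 × (1/2)^(245/48.711) = 1830 × (1/2)^5.0296 ≈ 56.025 dpm.

56.0 dpm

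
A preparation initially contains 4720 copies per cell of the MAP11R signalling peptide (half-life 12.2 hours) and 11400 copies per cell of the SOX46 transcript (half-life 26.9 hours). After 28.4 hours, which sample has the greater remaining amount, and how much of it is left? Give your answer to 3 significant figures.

MAP11R signalling peptide: 4720 × (1/2)^2.3279 ≈ 940.12 copies per cell.
SOX46 transcript: 11400 × (1/2)^1.0558 ≈ 5483.9 copies per cell.
SOX46 transcript has more remaining, at ≈ 5483.9 copies per cell.

SOX46 transcript, 5480 copies per cell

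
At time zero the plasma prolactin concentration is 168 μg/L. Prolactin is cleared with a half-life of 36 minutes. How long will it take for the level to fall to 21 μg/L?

108 minutes

21/168 = 1/8, so 3 half-lives have elapsed.
t = 3 × 36 = 108 minutes.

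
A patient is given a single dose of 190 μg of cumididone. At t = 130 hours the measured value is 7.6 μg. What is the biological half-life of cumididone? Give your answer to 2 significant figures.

28 hours

A/A₀ = 7.6/190 ≈ 0.04.
n = log₂(25) ≈ 4.6439 half-lives elapsed in 130 hours.
t½ = 130/4.6439 ≈ 27.994 hours.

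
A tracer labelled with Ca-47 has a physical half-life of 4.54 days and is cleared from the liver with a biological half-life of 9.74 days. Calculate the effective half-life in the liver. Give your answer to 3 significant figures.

3.10 days

1/t_eff = 1/t_phys + 1/t_biol = 1/4.54 + 1/9.74 = 0.32293 per day.
t_eff = 4.54 × 9.74 / (4.54 + 9.74) ≈ 3.0966 days.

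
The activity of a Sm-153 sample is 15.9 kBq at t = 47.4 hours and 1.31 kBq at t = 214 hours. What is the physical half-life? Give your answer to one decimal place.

46.3 hours

Over Δt = 214 − 47.4 = 166.6 hours, the level fell by a factor of 15.9/1.31 ≈ 12.137.
n = log₂(12.137) ≈ 3.6014 half-lives, so t½ = 166.6/3.6014 ≈ 46.26 hours.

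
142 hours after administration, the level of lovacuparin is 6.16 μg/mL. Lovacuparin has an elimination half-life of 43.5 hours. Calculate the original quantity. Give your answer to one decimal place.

Number of half-lives elapsed: n = 142/43.5 ≈ 3.2644.
A₀ = A × 2^n = 6.16 × 2^3.2644 = 6.16 × 9.6089 ≈ 59.191 μg/mL.

59.2 μg/mL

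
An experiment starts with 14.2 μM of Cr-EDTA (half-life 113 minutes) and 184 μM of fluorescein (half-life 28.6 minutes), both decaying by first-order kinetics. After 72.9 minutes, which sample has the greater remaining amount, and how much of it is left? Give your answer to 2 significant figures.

fluorescein, 31 μM

Cr-EDTA: 14.2 × (1/2)^0.64513 ≈ 9.08 μM.
fluorescein: 184 × (1/2)^2.549 ≈ 31.442 μM.
Fluorescein has more remaining, at ≈ 31.442 μM.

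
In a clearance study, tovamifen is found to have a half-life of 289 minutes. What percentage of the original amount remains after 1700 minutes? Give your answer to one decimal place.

n = 1700/289 ≈ 5.8824 half-lives.
Fraction remaining = (1/2)^5.8824 ≈ 0.016953, i.e. 1.6953%.

1.7%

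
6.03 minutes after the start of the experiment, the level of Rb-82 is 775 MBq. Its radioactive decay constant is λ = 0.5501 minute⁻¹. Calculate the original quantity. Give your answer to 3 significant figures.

21400 MBq

t½ = ln 2 / λ = 0.69315 / 0.5501 ≈ 1.26 minutes.
Number of half-lives elapsed: n = 6.03/1.26 ≈ 4.7856.
A₀ = A × 2^n = 775 × 2^4.7856 = 775 × 27.58 ≈ 21375 MBq.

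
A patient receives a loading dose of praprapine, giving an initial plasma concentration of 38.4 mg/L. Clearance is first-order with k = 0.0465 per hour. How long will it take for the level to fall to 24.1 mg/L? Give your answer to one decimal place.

10.0 hours

t½ = ln 2 / k = 0.69315 / 0.0465 ≈ 14.906 hours.
Fraction remaining = 24.1/38.4 ≈ 0.6276.
n = log₂(38.4/24.1) = ln(1.5934)/ln 2 ≈ 0.67207 half-lives.
t = n × t½ = 0.67207 × 14.906 ≈ 10.018 hours.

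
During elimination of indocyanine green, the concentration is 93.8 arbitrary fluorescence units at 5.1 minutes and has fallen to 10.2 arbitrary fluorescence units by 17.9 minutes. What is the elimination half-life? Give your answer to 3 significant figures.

Over Δt = 17.9 − 5.1 = 12.8 minutes, the level fell by a factor of 93.8/10.2 ≈ 9.1961.
n = log₂(9.1961) ≈ 3.201 half-lives, so t½ = 12.8/3.201 ≈ 3.9987 minutes.

4.00 minutes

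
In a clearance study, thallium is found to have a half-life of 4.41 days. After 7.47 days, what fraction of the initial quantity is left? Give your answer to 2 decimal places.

n = 7.47/4.41 ≈ 1.6939 half-lives.
Fraction remaining = (1/2)^1.6939 ≈ 0.3091.

0.31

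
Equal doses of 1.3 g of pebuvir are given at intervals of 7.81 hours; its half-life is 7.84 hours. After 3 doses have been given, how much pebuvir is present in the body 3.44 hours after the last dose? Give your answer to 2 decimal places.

The 3 doses were given 19.06, 11.25, 3.44 hours ago.
Total = 1.3·(1/2)^(19.06/7.84) + 1.3·(1/2)^(11.25/7.84) + 1.3·(1/2)^(3.44/7.84)
      = 0.24105 + 0.48082 + 0.95909 ≈ 1.681 g.

1.68 g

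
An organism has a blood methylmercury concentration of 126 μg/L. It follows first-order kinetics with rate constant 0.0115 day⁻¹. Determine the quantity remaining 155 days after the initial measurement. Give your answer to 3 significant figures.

21.2 μg/L

t½ = ln 2 / k = 0.69315 / 0.0115 ≈ 60.274 days.
Number of half-lives: n = 155/60.274 ≈ 2.5716.
Remaining = 126 × (1/2)^2.5716 = 126 × 0.16822 ≈ 21.195 μg/L.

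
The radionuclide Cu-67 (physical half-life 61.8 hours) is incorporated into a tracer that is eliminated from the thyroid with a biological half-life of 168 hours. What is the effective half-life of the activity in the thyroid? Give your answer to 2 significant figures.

45 hours

1/t_eff = 1/t_phys + 1/t_biol = 1/61.8 + 1/168 = 0.022134 per hour.
t_eff = 61.8 × 168 / (61.8 + 168) ≈ 45.18 hours.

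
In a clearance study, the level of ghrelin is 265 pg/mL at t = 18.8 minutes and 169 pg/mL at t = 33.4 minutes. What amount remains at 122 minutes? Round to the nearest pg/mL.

11 pg/mL

Over Δt = 33.4 − 18.8 = 14.6 minutes, the level fell by a factor of 265/169 ≈ 1.568.
n = log₂(1.568) ≈ 0.64897 half-lives, so t½ = 14.6/0.64897 ≈ 22.497 minutes.
From t = 33.4 to t = 122: 169 × (1/2)^((122−33.4)/22.497) ≈ 11.024 pg/mL.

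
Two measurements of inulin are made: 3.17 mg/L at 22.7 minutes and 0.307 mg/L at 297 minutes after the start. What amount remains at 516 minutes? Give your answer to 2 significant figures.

Over Δt = 297 − 22.7 = 274.3 minutes, the level fell by a factor of 3.17/0.307 ≈ 10.326.
n = log₂(10.326) ≈ 3.3682 half-lives, so t½ = 274.3/3.3682 ≈ 81.439 minutes.
From t = 297 to t = 516: 0.307 × (1/2)^((516−297)/81.439) ≈ 0.047602 mg/L.

0.048 mg/L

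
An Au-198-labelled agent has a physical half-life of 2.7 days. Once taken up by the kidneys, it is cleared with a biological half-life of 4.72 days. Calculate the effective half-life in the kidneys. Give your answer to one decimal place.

1.7 days

1/t_eff = 1/t_phys + 1/t_biol = 1/2.7 + 1/4.72 = 0.58223 per day.
t_eff = 2.7 × 4.72 / (2.7 + 4.72) ≈ 1.7175 days.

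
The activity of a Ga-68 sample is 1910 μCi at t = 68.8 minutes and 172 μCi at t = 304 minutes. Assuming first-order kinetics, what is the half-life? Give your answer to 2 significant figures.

Over Δt = 304 − 68.8 = 235.2 minutes, the level fell by a factor of 1910/172 ≈ 11.105.
n = log₂(11.105) ≈ 3.4731 half-lives, so t½ = 235.2/3.4731 ≈ 67.721 minutes.

68 minutes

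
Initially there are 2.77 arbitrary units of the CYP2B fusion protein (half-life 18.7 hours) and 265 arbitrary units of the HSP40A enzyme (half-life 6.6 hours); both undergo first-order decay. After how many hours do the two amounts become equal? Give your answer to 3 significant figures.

67.1 hours

Set 2.77·(1/2)^(t/18.7) = 265·(1/2)^(t/6.6).
Taking log₂: log₂(2.77/265) = t·(1/18.7 − 1/6.6).
log₂(0.010453) = -6.58; 1/18.7 − 1/6.6 = -0.098039.
t = -6.58 / -0.098039 ≈ 67.116 hours.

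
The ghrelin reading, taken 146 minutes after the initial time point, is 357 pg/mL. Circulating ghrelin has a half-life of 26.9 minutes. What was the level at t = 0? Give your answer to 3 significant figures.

15400 pg/mL

Number of half-lives elapsed: n = 146/26.9 ≈ 5.4275.
A₀ = A × 2^n = 357 × 2^5.4275 = 357 × 43.037 ≈ 15364 pg/mL.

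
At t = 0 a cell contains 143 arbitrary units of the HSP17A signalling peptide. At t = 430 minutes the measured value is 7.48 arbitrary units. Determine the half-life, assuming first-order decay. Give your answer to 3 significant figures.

A/A₀ = 7.48/143 ≈ 0.052308.
n = log₂(19.118) ≈ 4.2568 half-lives elapsed in 430 minutes.
t½ = 430/4.2568 ≈ 101.01 minutes.

101 minutes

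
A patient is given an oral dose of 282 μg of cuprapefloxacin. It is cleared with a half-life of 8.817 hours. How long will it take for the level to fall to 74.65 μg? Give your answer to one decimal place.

Fraction remaining = 74.65/282 ≈ 0.26472.
n = log₂(282/74.65) = ln(3.7776)/ln 2 ≈ 1.9175 half-lives.
t = n × t½ = 1.9175 × 8.817 ≈ 16.906 hours.

16.9 hours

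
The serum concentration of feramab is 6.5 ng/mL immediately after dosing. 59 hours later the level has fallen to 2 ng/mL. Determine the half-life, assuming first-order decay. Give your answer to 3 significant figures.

A/A₀ = 2/6.5 ≈ 0.30769.
n = log₂(3.25) ≈ 1.7004 half-lives elapsed in 59 hours.
t½ = 59/1.7004 ≈ 34.697 hours.

34.7 hours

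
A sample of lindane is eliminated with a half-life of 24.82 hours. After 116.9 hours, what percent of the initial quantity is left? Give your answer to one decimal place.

3.8%

n = 116.9/24.82 ≈ 4.7099 half-lives.
Fraction remaining = (1/2)^4.7099 ≈ 0.03821, i.e. 3.821%.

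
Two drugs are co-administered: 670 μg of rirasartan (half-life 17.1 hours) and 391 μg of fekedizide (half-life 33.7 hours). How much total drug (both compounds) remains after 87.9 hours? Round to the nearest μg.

rirasartan: 670 × (1/2)^(87.9/17.1) = 670 × (1/2)^5.1404 ≈ 18.997 μg.
fekedizide: 391 × (1/2)^(87.9/33.7) = 391 × (1/2)^2.6083 ≈ 64.121 μg.
Total = 18.997 + 64.121 ≈ 83.117 μg.

83 μg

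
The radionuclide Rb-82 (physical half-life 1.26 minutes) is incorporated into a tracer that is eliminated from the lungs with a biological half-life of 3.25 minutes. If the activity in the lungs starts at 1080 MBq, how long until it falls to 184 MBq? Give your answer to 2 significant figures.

1/t_eff = 1/t_phys + 1/t_biol = 1/1.26 + 1/3.25 = 1.1013 per minute.
t_eff = 1.26 × 3.25 / (1.26 + 3.25) ≈ 0.90798 minutes.
n = log₂(1080/184) ≈ 2.5533; t = 2.5533 × 0.90798 ≈ 2.3183 minutes.

2.3 minutes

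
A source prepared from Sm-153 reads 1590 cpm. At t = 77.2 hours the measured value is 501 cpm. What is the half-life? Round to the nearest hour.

46 hours

A/A₀ = 501/1590 ≈ 0.31509.
n = log₂(3.1737) ≈ 1.6661 half-lives elapsed in 77.2 hours.
t½ = 77.2/1.6661 ≈ 46.335 hours.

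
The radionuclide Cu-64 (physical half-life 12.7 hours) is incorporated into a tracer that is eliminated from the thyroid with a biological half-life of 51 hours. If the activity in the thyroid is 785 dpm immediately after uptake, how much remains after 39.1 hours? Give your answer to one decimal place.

54.6 dpm

1/t_eff = 1/t_phys + 1/t_biol = 1/12.7 + 1/51 = 0.098348 per hour.
t_eff = 12.7 × 51 / (12.7 + 51) ≈ 10.168 hours.
Remaining = 785 × (1/2)^(39.1/10.168) = 785 × (1/2)^3.8454 ≈ 54.612 dpm.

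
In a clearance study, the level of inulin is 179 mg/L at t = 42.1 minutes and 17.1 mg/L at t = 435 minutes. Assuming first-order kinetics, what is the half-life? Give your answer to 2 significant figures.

120 minutes

Over Δt = 435 − 42.1 = 392.9 minutes, the level fell by a factor of 179/17.1 ≈ 10.468.
n = log₂(10.468) ≈ 3.3879 half-lives, so t½ = 392.9/3.3879 ≈ 115.97 minutes.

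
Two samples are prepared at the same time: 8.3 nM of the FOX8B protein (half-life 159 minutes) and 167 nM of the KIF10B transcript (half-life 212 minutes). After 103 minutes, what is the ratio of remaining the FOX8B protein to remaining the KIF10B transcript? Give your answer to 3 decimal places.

FOX8B protein: 8.3 × (1/2)^(103/159) = 8.3 × (1/2)^0.6478 ≈ 5.2975 nM.
KIF10B transcript: 167 × (1/2)^(103/212) = 167 × (1/2)^0.48585 ≈ 119.25 nM.
Ratio ≈ 5.2975 / 119.25 ≈ 0.044423.

0.044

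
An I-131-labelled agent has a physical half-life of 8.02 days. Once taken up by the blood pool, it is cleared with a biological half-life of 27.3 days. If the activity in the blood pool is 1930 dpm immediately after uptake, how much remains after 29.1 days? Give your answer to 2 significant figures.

75 dpm

1/t_eff = 1/t_phys + 1/t_biol = 1/8.02 + 1/27.3 = 0.16132 per day.
t_eff = 8.02 × 27.3 / (8.02 + 27.3) ≈ 6.1989 days.
Remaining = 1930 × (1/2)^(29.1/6.1989) = 1930 × (1/2)^4.6944 ≈ 74.544 dpm.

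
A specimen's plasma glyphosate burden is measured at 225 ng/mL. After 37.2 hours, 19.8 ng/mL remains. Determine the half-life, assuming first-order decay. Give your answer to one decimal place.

10.6 hours

A/A₀ = 19.8/225 ≈ 0.088.
n = log₂(11.364) ≈ 3.5064 half-lives elapsed in 37.2 hours.
t½ = 37.2/3.5064 ≈ 10.609 hours.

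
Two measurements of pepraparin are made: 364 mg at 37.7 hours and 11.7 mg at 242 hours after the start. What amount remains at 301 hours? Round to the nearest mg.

Over Δt = 242 − 37.7 = 204.3 hours, the level fell by a factor of 364/11.7 ≈ 31.111.
n = log₂(31.111) ≈ 4.9594 half-lives, so t½ = 204.3/4.9594 ≈ 41.195 hours.
From t = 242 to t = 301: 11.7 × (1/2)^((301−242)/41.195) ≈ 4.3356 mg.

4 mg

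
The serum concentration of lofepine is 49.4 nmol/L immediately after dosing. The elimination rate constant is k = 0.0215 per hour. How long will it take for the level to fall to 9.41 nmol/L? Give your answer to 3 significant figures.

77.1 hours

t½ = ln 2 / k = 0.69315 / 0.0215 ≈ 32.239 hours.
Fraction remaining = 9.41/49.4 ≈ 0.19049.
n = log₂(49.4/9.41) = ln(5.2497)/ln 2 ≈ 2.3922 half-lives.
t = n × t½ = 2.3922 × 32.239 ≈ 77.125 hours.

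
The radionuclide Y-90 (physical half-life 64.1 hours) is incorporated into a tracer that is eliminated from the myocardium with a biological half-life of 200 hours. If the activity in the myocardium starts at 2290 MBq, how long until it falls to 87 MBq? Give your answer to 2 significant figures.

230 hours

1/t_eff = 1/t_phys + 1/t_biol = 1/64.1 + 1/200 = 0.020601 per hour.
t_eff = 64.1 × 200 / (64.1 + 200) ≈ 48.542 hours.
n = log₂(2290/87) ≈ 4.7182; t = 4.7182 × 48.542 ≈ 229.03 hours.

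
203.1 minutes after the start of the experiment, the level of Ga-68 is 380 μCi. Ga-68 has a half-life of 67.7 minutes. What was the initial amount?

Number of half-lives elapsed: n = 203.1/67.7 ≈ 3.
A₀ = A × 2^n = 380 × 2^3 = 380 × 8 ≈ 3040 μCi.

3040 μCi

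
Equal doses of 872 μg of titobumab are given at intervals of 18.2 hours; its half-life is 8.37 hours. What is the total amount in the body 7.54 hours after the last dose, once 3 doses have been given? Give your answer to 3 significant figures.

The 3 doses were given 43.94, 25.74, 7.54 hours ago.
Total = 872·(1/2)^(43.94/8.37) + 872·(1/2)^(25.74/8.37) + 872·(1/2)^(7.54/8.37)
      = 22.919 + 103.46 + 467.02 ≈ 593.4 μg.

593 μg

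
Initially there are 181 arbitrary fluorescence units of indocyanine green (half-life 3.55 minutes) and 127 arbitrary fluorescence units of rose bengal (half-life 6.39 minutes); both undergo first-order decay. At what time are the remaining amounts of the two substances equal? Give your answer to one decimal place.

4.1 minutes

Set 181·(1/2)^(t/3.55) = 127·(1/2)^(t/6.39).
Taking log₂: log₂(181/127) = t·(1/3.55 − 1/6.39).
log₂(1.4252) = 0.51116; 1/3.55 − 1/6.39 = 0.1252.
t = 0.51116 / 0.1252 ≈ 4.0829 minutes.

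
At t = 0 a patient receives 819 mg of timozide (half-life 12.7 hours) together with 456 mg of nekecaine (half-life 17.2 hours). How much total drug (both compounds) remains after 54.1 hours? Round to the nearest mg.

94 mg

timozide: 819 × (1/2)^(54.1/12.7) = 819 × (1/2)^4.2598 ≈ 42.751 mg.
nekecaine: 456 × (1/2)^(54.1/17.2) = 456 × (1/2)^3.1453 ≈ 51.537 mg.
Total = 42.751 + 51.537 ≈ 94.288 mg.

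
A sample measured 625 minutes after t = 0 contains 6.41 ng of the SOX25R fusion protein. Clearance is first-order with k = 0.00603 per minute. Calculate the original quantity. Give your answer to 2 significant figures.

280 ng

t½ = ln 2 / k = 0.69315 / 0.00603 ≈ 114.95 minutes.
Number of half-lives elapsed: n = 625/114.95 ≈ 5.4372.
A₀ = A × 2^n = 6.41 × 2^5.4372 = 6.41 × 43.326 ≈ 277.72 ng.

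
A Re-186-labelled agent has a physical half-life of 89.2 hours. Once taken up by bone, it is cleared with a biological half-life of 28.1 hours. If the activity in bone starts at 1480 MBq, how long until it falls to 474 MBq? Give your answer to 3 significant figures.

35.1 hours

1/t_eff = 1/t_phys + 1/t_biol = 1/89.2 + 1/28.1 = 0.046798 per hour.
t_eff = 89.2 × 28.1 / (89.2 + 28.1) ≈ 21.368 hours.
n = log₂(1480/474) ≈ 1.6426; t = 1.6426 × 21.368 ≈ 35.101 hours.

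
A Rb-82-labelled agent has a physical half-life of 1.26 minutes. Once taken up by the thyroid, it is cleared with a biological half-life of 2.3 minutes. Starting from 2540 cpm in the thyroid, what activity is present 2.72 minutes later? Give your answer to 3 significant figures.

1/t_eff = 1/t_phys + 1/t_biol = 1/1.26 + 1/2.3 = 1.2284 per minute.
t_eff = 1.26 × 2.3 / (1.26 + 2.3) ≈ 0.81404 minutes.
Remaining = 2540 × (1/2)^(2.72/0.81404) = 2540 × (1/2)^3.3413 ≈ 250.61 cpm.

251 cpm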